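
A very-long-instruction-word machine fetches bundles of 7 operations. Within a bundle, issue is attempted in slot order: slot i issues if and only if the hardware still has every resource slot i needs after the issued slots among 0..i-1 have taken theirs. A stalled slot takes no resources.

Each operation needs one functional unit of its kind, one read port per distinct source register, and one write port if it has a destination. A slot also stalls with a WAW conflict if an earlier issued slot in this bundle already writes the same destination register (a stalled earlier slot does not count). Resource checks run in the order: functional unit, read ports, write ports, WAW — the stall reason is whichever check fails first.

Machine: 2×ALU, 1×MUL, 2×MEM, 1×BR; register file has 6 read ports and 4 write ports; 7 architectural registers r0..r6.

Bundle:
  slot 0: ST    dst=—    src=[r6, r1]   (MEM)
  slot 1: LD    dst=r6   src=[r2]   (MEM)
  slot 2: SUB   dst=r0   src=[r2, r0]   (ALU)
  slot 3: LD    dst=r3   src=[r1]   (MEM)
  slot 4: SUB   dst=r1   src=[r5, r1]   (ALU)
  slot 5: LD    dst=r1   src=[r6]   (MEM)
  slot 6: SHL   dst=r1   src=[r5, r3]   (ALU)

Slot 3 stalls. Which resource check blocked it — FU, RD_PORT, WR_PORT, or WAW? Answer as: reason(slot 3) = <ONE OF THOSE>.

reason(slot 3) = FU

(0) want 1×MEM +2rd +0wr — yes → AL2|MU1|ME1|BR1|rd4|wr4
(1) want 1×MEM +1rd +1wr — yes → AL2|MU1|ME0|BR1|rd3|wr3
(2) want 1×ALU +2rd +1wr — yes → AL1|MU1|ME0|BR1|rd1|wr2
(3) want 1×MEM +1rd +1wr — FU → AL1|MU1|ME0|BR1|rd1|wr2
(4) want 1×ALU +2rd +1wr — RD_PORT → AL1|MU1|ME0|BR1|rd1|wr2
(5) want 1×MEM +1rd +1wr — FU → AL1|MU1|ME0|BR1|rd1|wr2
(6) want 1×ALU +2rd +1wr — RD_PORT → AL1|MU1|ME0|BR1|rd1|wr2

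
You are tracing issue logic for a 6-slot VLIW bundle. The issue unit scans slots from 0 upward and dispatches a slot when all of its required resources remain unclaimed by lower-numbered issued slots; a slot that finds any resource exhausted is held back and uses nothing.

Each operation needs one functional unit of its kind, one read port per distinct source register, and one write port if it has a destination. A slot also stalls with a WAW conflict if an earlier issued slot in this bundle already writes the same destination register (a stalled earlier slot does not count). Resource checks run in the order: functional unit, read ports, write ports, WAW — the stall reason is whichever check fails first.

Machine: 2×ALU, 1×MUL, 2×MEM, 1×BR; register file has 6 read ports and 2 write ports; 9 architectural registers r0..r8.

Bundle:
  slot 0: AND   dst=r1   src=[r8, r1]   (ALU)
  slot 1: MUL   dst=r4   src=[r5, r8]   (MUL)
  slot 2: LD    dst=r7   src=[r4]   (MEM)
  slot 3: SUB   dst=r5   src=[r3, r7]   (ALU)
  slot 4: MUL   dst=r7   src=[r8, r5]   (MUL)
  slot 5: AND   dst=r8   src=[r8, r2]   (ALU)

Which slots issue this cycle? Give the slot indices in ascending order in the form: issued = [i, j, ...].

[0] ALU needs rd=2 wr=1: ok; after: ALU=1 MUL=1 MEM=2 BR=1, R=4, W=1
[1] MUL needs rd=2 wr=1: ok; after: ALU=1 MUL=0 MEM=2 BR=1, R=2, W=0
[2] MEM needs rd=1 wr=1: WR_PORT; after: ALU=1 MUL=0 MEM=2 BR=1, R=2, W=0
[3] ALU needs rd=2 wr=1: WR_PORT; after: ALU=1 MUL=0 MEM=2 BR=1, R=2, W=0
[4] MUL needs rd=2 wr=1: FU; after: ALU=1 MUL=0 MEM=2 BR=1, R=2, W=0
[5] ALU needs rd=2 wr=1: WR_PORT; after: ALU=1 MUL=0 MEM=2 BR=1, R=2, W=0

issued = [0, 1]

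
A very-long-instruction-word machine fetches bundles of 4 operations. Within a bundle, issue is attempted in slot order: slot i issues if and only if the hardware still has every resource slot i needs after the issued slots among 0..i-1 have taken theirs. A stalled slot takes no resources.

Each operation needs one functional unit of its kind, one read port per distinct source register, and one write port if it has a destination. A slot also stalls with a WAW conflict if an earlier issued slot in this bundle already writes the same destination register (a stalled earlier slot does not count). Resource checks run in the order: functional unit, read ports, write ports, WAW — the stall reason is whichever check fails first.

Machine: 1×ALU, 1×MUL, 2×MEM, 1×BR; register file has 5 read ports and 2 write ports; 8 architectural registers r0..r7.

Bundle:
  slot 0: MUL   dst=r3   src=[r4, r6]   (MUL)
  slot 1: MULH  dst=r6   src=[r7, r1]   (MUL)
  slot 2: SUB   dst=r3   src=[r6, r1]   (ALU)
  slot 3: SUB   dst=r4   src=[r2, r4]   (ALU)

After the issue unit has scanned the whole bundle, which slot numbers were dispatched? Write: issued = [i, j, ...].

  0. MUL→r3 ⇒ go  {1A/0Mu/2Ld/1B | 3r 1w}
  1. MUL→r6 ⇒ no(FU)  {1A/0Mu/2Ld/1B | 3r 1w}
  2. ALU→r3 ⇒ no(WAW)  {1A/0Mu/2Ld/1B | 3r 1w}
  3. ALU→r4 ⇒ go  {0A/0Mu/2Ld/1B | 1r 0w}

issued = [0, 3]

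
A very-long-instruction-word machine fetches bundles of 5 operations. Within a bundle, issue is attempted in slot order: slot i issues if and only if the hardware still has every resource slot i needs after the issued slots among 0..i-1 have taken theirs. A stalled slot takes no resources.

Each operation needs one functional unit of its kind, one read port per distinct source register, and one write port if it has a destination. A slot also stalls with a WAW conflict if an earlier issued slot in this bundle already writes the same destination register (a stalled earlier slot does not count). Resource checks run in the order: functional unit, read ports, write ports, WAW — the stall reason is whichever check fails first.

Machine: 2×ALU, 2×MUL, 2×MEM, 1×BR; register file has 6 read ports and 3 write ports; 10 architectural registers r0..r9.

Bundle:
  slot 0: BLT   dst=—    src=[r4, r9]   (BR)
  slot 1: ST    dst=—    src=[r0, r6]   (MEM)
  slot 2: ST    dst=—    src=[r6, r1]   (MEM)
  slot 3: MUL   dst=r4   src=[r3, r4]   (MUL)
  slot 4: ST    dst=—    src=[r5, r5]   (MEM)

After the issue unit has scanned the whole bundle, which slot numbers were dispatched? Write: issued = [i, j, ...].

issued = [0, 1, 2]

#0 BR src=r4,r9 dispatched  <A:2 Mu:2 Ld:2 B:0 rd:4 wr:3>
#1 MEM src=r0,r6 dispatched  <A:2 Mu:2 Ld:1 B:0 rd:2 wr:3>
#2 MEM src=r6,r1 dispatched  <A:2 Mu:2 Ld:0 B:0 rd:0 wr:3>
#3 MUL src=r3,r4 held:RD_PORT  <A:2 Mu:2 Ld:0 B:0 rd:0 wr:3>
#4 MEM src=r5,r5 held:FU  <A:2 Mu:2 Ld:0 B:0 rd:0 wr:3>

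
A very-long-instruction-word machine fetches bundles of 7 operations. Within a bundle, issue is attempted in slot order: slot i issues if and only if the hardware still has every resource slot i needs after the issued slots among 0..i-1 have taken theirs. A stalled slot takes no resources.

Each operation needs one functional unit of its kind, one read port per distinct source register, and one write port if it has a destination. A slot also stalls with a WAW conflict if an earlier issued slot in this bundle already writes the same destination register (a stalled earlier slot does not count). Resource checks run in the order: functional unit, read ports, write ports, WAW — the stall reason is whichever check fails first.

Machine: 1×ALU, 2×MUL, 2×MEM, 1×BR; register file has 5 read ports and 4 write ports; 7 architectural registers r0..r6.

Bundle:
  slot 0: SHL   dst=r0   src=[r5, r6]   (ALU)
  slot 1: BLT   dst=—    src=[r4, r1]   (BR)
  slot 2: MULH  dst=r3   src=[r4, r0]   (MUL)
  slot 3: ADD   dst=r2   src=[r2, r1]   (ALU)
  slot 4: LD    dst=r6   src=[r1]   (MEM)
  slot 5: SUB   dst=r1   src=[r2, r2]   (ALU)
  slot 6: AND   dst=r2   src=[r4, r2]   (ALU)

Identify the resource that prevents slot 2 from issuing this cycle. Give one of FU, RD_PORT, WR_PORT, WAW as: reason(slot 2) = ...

  0. ALU→r0 ⇒ go  {0A/2Mu/2Ld/1B | 3r 3w}
  1. BR ⇒ go  {0A/2Mu/2Ld/0B | 1r 3w}
  2. MUL→r3 ⇒ no(RD_PORT)  {0A/2Mu/2Ld/0B | 1r 3w}
  3. ALU→r2 ⇒ no(FU)  {0A/2Mu/2Ld/0B | 1r 3w}
  4. MEM→r6 ⇒ go  {0A/2Mu/1Ld/0B | 0r 2w}
  5. ALU→r1 ⇒ no(FU)  {0A/2Mu/1Ld/0B | 0r 2w}
  6. ALU→r2 ⇒ no(FU)  {0A/2Mu/1Ld/0B | 0r 2w}

reason(slot 2) = RD_PORT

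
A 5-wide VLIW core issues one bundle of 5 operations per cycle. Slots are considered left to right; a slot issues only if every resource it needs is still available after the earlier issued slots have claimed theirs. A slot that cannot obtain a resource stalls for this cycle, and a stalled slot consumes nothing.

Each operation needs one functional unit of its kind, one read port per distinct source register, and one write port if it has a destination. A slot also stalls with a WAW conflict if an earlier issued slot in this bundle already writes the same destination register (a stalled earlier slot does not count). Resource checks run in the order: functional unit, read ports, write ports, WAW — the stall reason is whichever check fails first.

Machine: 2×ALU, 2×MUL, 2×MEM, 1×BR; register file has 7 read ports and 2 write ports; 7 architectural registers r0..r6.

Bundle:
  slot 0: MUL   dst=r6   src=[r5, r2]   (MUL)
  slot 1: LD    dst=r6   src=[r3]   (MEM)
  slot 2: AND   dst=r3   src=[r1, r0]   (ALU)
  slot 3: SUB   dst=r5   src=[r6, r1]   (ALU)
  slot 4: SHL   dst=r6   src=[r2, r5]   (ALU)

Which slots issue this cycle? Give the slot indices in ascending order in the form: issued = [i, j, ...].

  0. MUL→r6 ⇒ go  {2A/1Mu/2Ld/1B | 5r 1w}
  1. MEM→r6 ⇒ no(WAW)  {2A/1Mu/2Ld/1B | 5r 1w}
  2. ALU→r3 ⇒ go  {1A/1Mu/2Ld/1B | 3r 0w}
  3. ALU→r5 ⇒ no(WR_PORT)  {1A/1Mu/2Ld/1B | 3r 0w}
  4. ALU→r6 ⇒ no(WR_PORT)  {1A/1Mu/2Ld/1B | 3r 0w}

issued = [0, 2]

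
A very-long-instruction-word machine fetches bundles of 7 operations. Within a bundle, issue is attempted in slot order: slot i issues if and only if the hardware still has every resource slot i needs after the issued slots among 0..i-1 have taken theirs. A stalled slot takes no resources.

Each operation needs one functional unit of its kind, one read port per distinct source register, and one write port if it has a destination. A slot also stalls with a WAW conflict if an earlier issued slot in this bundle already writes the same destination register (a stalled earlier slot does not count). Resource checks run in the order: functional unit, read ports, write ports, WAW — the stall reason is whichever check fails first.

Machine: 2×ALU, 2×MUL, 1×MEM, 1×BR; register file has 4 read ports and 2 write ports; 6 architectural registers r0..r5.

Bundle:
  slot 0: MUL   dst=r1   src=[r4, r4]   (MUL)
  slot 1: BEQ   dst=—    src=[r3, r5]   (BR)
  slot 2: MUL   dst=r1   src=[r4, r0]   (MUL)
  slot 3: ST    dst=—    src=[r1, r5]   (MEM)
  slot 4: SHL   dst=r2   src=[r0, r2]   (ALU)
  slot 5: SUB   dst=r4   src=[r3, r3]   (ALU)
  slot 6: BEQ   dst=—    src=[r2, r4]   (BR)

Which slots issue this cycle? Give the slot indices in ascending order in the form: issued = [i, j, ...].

#0 MUL src=r4,r4 dispatched  <A:2 Mu:1 Ld:1 B:1 rd:3 wr:1>
#1 BR src=r3,r5 dispatched  <A:2 Mu:1 Ld:1 B:0 rd:1 wr:1>
#2 MUL src=r4,r0 held:RD_PORT  <A:2 Mu:1 Ld:1 B:0 rd:1 wr:1>
#3 MEM src=r1,r5 held:RD_PORT  <A:2 Mu:1 Ld:1 B:0 rd:1 wr:1>
#4 ALU src=r0,r2 held:RD_PORT  <A:2 Mu:1 Ld:1 B:0 rd:1 wr:1>
#5 ALU src=r3,r3 dispatched  <A:1 Mu:1 Ld:1 B:0 rd:0 wr:0>
#6 BR src=r2,r4 held:FU  <A:1 Mu:1 Ld:1 B:0 rd:0 wr:0>

issued = [0, 1, 5]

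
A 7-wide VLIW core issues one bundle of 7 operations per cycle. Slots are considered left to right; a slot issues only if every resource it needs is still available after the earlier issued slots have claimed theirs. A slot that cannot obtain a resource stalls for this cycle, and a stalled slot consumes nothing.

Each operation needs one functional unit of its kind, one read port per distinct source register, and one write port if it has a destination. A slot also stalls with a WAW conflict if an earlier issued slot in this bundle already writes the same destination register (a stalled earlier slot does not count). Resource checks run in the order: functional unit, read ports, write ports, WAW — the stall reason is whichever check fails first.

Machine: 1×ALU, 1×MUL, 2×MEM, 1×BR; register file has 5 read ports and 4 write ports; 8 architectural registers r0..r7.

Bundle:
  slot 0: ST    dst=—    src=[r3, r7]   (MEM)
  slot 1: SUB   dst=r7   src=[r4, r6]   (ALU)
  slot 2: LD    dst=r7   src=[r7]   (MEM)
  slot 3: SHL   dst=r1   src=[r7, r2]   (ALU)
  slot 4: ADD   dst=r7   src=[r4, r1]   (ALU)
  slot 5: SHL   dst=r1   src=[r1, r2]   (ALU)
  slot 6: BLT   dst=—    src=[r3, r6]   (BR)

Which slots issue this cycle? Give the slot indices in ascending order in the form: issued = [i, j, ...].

issued = [0, 1]

[0] MEM needs rd=2 wr=0: ok; after: ALU=1 MUL=1 MEM=1 BR=1, R=3, W=4
[1] ALU needs rd=2 wr=1: ok; after: ALU=0 MUL=1 MEM=1 BR=1, R=1, W=3
[2] MEM needs rd=1 wr=1: WAW; after: ALU=0 MUL=1 MEM=1 BR=1, R=1, W=3
[3] ALU needs rd=2 wr=1: FU; after: ALU=0 MUL=1 MEM=1 BR=1, R=1, W=3
[4] ALU needs rd=2 wr=1: FU; after: ALU=0 MUL=1 MEM=1 BR=1, R=1, W=3
[5] ALU needs rd=2 wr=1: FU; after: ALU=0 MUL=1 MEM=1 BR=1, R=1, W=3
[6] BR needs rd=2 wr=0: RD_PORT; after: ALU=0 MUL=1 MEM=1 BR=1, R=1, W=3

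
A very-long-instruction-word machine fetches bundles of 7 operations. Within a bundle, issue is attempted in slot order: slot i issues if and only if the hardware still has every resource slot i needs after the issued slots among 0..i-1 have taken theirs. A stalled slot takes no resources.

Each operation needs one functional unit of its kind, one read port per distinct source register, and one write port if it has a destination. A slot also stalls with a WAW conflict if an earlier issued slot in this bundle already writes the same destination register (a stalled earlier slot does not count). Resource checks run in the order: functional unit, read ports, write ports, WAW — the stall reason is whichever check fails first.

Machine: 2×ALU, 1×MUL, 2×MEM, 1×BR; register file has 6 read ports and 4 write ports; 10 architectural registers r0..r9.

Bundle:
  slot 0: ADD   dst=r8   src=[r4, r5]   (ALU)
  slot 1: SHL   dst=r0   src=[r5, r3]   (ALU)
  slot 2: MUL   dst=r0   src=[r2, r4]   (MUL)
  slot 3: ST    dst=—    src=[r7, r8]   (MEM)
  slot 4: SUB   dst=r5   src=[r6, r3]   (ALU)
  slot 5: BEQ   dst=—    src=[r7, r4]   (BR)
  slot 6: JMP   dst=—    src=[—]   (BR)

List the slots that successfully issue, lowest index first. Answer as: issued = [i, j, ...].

(0) want 1×ALU +2rd +1wr — yes → AL1|MU1|ME2|BR1|rd4|wr3
(1) want 1×ALU +2rd +1wr — yes → AL0|MU1|ME2|BR1|rd2|wr2
(2) want 1×MUL +2rd +1wr — WAW → AL0|MU1|ME2|BR1|rd2|wr2
(3) want 1×MEM +2rd +0wr — yes → AL0|MU1|ME1|BR1|rd0|wr2
(4) want 1×ALU +2rd +1wr — FU → AL0|MU1|ME1|BR1|rd0|wr2
(5) want 1×BR +2rd +0wr — RD_PORT → AL0|MU1|ME1|BR1|rd0|wr2
(6) want 1×BR +0rd +0wr — yes → AL0|MU1|ME1|BR0|rd0|wr2

issued = [0, 1, 3, 6]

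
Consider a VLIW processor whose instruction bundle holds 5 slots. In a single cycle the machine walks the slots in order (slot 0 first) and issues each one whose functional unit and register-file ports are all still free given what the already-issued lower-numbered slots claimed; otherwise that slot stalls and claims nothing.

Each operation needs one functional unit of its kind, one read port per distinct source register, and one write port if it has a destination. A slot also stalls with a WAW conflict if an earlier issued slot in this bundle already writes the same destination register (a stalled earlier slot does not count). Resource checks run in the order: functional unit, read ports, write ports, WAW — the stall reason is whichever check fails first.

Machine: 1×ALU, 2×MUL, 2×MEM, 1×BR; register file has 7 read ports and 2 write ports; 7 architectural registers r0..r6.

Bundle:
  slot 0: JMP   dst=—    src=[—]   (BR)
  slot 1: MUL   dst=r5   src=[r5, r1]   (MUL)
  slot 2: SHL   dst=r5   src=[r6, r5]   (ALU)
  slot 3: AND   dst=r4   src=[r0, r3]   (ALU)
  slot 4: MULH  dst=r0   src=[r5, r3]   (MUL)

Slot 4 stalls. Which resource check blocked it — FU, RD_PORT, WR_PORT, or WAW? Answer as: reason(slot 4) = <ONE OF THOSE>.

reason(slot 4) = WR_PORT

[0] BR needs rd=0 wr=0: ok; after: ALU=1 MUL=2 MEM=2 BR=0, R=7, W=2
[1] MUL needs rd=2 wr=1: ok; after: ALU=1 MUL=1 MEM=2 BR=0, R=5, W=1
[2] ALU needs rd=2 wr=1: WAW; after: ALU=1 MUL=1 MEM=2 BR=0, R=5, W=1
[3] ALU needs rd=2 wr=1: ok; after: ALU=0 MUL=1 MEM=2 BR=0, R=3, W=0
[4] MUL needs rd=2 wr=1: WR_PORT; after: ALU=0 MUL=1 MEM=2 BR=0, R=3, W=0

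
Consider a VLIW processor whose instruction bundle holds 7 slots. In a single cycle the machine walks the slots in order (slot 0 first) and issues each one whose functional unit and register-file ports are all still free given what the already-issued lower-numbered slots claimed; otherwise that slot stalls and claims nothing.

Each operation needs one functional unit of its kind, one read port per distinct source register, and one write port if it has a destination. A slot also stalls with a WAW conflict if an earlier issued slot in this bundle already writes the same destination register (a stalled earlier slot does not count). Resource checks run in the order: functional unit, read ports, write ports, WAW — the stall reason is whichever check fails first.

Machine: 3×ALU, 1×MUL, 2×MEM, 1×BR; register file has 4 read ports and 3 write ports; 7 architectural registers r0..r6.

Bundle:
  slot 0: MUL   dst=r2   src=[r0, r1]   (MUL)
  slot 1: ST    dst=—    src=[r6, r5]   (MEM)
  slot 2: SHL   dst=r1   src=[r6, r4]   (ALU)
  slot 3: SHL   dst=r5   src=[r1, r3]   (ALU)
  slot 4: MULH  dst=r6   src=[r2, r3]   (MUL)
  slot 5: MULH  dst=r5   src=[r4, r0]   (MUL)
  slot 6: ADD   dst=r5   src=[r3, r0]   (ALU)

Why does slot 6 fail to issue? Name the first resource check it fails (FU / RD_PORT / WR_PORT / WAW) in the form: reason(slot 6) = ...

reason(slot 6) = RD_PORT

(0) want 1×MUL +2rd +1wr — yes → AL3|MU0|ME2|BR1|rd2|wr2
(1) want 1×MEM +2rd +0wr — yes → AL3|MU0|ME1|BR1|rd0|wr2
(2) want 1×ALU +2rd +1wr — RD_PORT → AL3|MU0|ME1|BR1|rd0|wr2
(3) want 1×ALU +2rd +1wr — RD_PORT → AL3|MU0|ME1|BR1|rd0|wr2
(4) want 1×MUL +2rd +1wr — FU → AL3|MU0|ME1|BR1|rd0|wr2
(5) want 1×MUL +2rd +1wr — FU → AL3|MU0|ME1|BR1|rd0|wr2
(6) want 1×ALU +2rd +1wr — RD_PORT → AL3|MU0|ME1|BR1|rd0|wr2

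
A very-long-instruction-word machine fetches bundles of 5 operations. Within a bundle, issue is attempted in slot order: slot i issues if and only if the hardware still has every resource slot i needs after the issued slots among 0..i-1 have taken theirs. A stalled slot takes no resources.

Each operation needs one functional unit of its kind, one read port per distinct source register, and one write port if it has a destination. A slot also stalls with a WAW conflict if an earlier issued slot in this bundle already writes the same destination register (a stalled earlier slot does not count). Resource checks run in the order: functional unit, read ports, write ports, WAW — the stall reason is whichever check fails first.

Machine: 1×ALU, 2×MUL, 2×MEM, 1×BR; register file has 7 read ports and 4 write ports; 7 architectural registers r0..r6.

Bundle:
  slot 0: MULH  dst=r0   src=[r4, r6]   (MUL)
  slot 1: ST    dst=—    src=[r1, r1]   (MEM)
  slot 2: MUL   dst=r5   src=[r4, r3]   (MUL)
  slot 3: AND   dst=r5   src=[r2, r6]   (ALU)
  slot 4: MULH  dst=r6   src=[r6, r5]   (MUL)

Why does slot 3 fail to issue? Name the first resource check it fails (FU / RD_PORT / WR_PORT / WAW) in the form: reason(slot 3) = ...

(0) want 1×MUL +2rd +1wr — yes → AL1|MU1|ME2|BR1|rd5|wr3
(1) want 1×MEM +1rd +0wr — yes → AL1|MU1|ME1|BR1|rd4|wr3
(2) want 1×MUL +2rd +1wr — yes → AL1|MU0|ME1|BR1|rd2|wr2
(3) want 1×ALU +2rd +1wr — WAW → AL1|MU0|ME1|BR1|rd2|wr2
(4) want 1×MUL +2rd +1wr — FU → AL1|MU0|ME1|BR1|rd2|wr2

reason(slot 3) = WAW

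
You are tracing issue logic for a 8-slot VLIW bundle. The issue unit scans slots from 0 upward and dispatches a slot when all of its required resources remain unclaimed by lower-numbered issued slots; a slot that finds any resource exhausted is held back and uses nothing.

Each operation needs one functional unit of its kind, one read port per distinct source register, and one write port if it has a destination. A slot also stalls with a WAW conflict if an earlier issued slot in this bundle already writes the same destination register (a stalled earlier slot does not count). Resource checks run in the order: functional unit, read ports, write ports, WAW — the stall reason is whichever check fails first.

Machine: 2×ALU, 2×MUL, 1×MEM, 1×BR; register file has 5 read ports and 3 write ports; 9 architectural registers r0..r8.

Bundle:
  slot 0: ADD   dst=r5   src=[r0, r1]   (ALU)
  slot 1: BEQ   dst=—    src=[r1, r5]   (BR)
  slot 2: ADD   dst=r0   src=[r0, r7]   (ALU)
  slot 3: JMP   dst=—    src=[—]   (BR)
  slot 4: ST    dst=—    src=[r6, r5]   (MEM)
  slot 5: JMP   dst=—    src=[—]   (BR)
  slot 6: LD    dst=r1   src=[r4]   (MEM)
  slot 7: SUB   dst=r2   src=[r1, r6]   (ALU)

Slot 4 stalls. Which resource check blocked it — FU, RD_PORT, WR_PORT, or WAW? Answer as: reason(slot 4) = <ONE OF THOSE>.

reason(slot 4) = RD_PORT

(0) want 1×ALU +2rd +1wr — yes → AL1|MU2|ME1|BR1|rd3|wr2
(1) want 1×BR +2rd +0wr — yes → AL1|MU2|ME1|BR0|rd1|wr2
(2) want 1×ALU +2rd +1wr — RD_PORT → AL1|MU2|ME1|BR0|rd1|wr2
(3) want 1×BR +0rd +0wr — FU → AL1|MU2|ME1|BR0|rd1|wr2
(4) want 1×MEM +2rd +0wr — RD_PORT → AL1|MU2|ME1|BR0|rd1|wr2
(5) want 1×BR +0rd +0wr — FU → AL1|MU2|ME1|BR0|rd1|wr2
(6) want 1×MEM +1rd +1wr — yes → AL1|MU2|ME0|BR0|rd0|wr1
(7) want 1×ALU +2rd +1wr — RD_PORT → AL1|MU2|ME0|BR0|rd0|wr1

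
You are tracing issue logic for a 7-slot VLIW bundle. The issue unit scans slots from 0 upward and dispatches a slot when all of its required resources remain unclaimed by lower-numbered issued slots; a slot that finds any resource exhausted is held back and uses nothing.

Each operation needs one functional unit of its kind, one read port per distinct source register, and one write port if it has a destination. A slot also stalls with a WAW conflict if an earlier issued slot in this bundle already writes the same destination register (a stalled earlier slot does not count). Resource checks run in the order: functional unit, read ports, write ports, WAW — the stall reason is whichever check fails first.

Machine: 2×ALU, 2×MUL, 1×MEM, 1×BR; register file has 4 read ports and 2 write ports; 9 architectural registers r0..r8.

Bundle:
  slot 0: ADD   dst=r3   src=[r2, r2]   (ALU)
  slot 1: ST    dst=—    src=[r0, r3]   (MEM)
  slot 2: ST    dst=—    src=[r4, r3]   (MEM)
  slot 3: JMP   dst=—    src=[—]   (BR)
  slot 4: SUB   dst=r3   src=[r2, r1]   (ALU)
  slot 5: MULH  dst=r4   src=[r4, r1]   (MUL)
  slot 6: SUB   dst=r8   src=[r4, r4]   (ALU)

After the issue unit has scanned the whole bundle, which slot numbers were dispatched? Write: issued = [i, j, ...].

issued = [0, 1, 3, 6]

(0) want 1×ALU +1rd +1wr — yes → AL1|MU2|ME1|BR1|rd3|wr1
(1) want 1×MEM +2rd +0wr — yes → AL1|MU2|ME0|BR1|rd1|wr1
(2) want 1×MEM +2rd +0wr — FU → AL1|MU2|ME0|BR1|rd1|wr1
(3) want 1×BR +0rd +0wr — yes → AL1|MU2|ME0|BR0|rd1|wr1
(4) want 1×ALU +2rd +1wr — RD_PORT → AL1|MU2|ME0|BR0|rd1|wr1
(5) want 1×MUL +2rd +1wr — RD_PORT → AL1|MU2|ME0|BR0|rd1|wr1
(6) want 1×ALU +1rd +1wr — yes → AL0|MU2|ME0|BR0|rd0|wr0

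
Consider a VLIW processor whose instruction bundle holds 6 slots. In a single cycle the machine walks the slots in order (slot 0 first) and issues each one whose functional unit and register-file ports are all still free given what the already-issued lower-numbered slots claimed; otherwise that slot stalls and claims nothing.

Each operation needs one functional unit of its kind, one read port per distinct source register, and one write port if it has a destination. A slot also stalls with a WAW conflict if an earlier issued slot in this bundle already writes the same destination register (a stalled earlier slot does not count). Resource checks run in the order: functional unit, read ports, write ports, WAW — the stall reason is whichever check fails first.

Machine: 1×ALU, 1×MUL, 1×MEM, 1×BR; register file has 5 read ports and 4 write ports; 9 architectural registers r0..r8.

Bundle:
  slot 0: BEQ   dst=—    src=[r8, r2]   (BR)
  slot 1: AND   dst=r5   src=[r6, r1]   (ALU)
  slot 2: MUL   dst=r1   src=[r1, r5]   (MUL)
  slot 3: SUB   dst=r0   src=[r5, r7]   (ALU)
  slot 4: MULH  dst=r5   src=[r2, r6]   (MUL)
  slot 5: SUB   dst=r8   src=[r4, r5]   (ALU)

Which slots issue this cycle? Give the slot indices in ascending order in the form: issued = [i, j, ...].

issued = [0, 1]

#0 BR src=r8,r2 dispatched  <A:1 Mu:1 Ld:1 B:0 rd:3 wr:4>
#1 ALU src=r6,r1 dispatched  <A:0 Mu:1 Ld:1 B:0 rd:1 wr:3>
#2 MUL src=r1,r5 held:RD_PORT  <A:0 Mu:1 Ld:1 B:0 rd:1 wr:3>
#3 ALU src=r5,r7 held:FU  <A:0 Mu:1 Ld:1 B:0 rd:1 wr:3>
#4 MUL src=r2,r6 held:RD_PORT  <A:0 Mu:1 Ld:1 B:0 rd:1 wr:3>
#5 ALU src=r4,r5 held:FU  <A:0 Mu:1 Ld:1 B:0 rd:1 wr:3>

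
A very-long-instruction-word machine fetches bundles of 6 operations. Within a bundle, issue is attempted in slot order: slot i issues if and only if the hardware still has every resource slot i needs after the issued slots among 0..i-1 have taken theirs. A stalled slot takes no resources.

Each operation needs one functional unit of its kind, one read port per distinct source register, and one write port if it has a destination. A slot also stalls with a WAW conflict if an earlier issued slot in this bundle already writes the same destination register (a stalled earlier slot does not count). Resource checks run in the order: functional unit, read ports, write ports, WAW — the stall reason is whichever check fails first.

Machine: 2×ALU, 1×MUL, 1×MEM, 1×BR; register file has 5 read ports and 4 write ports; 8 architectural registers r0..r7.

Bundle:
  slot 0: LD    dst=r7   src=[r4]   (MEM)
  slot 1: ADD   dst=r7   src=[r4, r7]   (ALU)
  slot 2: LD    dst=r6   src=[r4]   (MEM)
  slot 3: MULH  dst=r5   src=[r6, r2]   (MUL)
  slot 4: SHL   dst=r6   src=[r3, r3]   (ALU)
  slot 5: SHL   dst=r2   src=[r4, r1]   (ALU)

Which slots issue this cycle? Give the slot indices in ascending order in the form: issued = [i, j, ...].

  0. MEM→r7 ⇒ go  {2A/1Mu/0Ld/1B | 4r 3w}
  1. ALU→r7 ⇒ no(WAW)  {2A/1Mu/0Ld/1B | 4r 3w}
  2. MEM→r6 ⇒ no(FU)  {2A/1Mu/0Ld/1B | 4r 3w}
  3. MUL→r5 ⇒ go  {2A/0Mu/0Ld/1B | 2r 2w}
  4. ALU→r6 ⇒ go  {1A/0Mu/0Ld/1B | 1r 1w}
  5. ALU→r2 ⇒ no(RD_PORT)  {1A/0Mu/0Ld/1B | 1r 1w}

issued = [0, 3, 4]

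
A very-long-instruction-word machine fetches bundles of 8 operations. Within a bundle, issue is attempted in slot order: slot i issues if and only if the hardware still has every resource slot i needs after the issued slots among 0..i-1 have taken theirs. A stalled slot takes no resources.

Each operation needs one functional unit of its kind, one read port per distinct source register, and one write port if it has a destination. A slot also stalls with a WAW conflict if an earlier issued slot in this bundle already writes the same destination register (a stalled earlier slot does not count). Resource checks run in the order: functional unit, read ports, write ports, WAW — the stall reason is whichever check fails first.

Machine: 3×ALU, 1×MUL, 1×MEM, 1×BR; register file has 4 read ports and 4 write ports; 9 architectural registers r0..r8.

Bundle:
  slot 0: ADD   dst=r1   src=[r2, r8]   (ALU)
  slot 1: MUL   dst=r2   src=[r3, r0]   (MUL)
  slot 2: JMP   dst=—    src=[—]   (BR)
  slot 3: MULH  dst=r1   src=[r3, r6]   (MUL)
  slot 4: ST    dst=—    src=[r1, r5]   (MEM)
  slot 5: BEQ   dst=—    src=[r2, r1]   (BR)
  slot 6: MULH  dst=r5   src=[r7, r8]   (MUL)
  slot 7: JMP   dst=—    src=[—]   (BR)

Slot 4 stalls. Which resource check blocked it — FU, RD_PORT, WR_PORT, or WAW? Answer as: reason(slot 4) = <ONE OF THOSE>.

slot 0 (ALU): ISSUE — free A2,Mu1,Ld1,B1 rp2 wp3
slot 1 (MUL): ISSUE — free A2,Mu0,Ld1,B1 rp0 wp2
slot 2 (BR): ISSUE — free A2,Mu0,Ld1,B0 rp0 wp2
slot 3 (MUL): stall FU — free A2,Mu0,Ld1,B0 rp0 wp2
slot 4 (MEM): stall RD_PORT — free A2,Mu0,Ld1,B0 rp0 wp2
slot 5 (BR): stall FU — free A2,Mu0,Ld1,B0 rp0 wp2
slot 6 (MUL): stall FU — free A2,Mu0,Ld1,B0 rp0 wp2
slot 7 (BR): stall FU — free A2,Mu0,Ld1,B0 rp0 wp2

reason(slot 4) = RD_PORT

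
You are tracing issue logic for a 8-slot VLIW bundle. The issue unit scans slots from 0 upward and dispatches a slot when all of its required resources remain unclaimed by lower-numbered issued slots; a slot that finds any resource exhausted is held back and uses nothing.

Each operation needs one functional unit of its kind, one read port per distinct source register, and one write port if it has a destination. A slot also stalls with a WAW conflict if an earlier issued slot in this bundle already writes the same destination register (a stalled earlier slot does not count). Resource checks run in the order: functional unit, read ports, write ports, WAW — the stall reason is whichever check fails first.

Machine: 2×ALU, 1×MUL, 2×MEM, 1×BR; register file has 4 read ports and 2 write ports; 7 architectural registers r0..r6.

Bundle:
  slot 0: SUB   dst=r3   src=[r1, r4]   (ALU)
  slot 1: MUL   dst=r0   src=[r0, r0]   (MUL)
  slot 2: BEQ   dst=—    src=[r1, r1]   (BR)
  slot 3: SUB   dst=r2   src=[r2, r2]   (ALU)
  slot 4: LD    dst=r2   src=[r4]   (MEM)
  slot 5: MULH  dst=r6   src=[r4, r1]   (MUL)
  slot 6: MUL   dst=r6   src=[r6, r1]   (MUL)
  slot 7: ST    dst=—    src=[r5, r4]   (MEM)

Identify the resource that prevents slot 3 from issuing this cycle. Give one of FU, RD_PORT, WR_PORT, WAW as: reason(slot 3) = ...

reason(slot 3) = RD_PORT

(0) want 1×ALU +2rd +1wr — yes → AL1|MU1|ME2|BR1|rd2|wr1
(1) want 1×MUL +1rd +1wr — yes → AL1|MU0|ME2|BR1|rd1|wr0
(2) want 1×BR +1rd +0wr — yes → AL1|MU0|ME2|BR0|rd0|wr0
(3) want 1×ALU +1rd +1wr — RD_PORT → AL1|MU0|ME2|BR0|rd0|wr0
(4) want 1×MEM +1rd +1wr — RD_PORT → AL1|MU0|ME2|BR0|rd0|wr0
(5) want 1×MUL +2rd +1wr — FU → AL1|MU0|ME2|BR0|rd0|wr0
(6) want 1×MUL +2rd +1wr — FU → AL1|MU0|ME2|BR0|rd0|wr0
(7) want 1×MEM +2rd +0wr — RD_PORT → AL1|MU0|ME2|BR0|rd0|wr0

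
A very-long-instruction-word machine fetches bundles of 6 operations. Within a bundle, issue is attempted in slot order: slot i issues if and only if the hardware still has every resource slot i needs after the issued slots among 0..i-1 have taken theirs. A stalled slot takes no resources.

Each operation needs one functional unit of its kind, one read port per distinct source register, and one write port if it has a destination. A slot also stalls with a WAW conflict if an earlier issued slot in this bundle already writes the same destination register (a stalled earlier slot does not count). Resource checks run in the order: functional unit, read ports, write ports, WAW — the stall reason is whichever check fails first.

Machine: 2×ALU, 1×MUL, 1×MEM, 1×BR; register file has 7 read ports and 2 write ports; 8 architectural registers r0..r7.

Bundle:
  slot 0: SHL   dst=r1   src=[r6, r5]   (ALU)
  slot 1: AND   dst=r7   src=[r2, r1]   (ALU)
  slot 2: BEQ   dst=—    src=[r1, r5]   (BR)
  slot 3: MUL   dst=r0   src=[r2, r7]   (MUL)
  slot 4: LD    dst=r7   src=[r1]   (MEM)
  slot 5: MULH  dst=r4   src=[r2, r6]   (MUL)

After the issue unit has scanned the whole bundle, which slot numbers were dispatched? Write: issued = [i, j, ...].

issued = [0, 1, 2]

(0) want 1×ALU +2rd +1wr — yes → AL1|MU1|ME1|BR1|rd5|wr1
(1) want 1×ALU +2rd +1wr — yes → AL0|MU1|ME1|BR1|rd3|wr0
(2) want 1×BR +2rd +0wr — yes → AL0|MU1|ME1|BR0|rd1|wr0
(3) want 1×MUL +2rd +1wr — RD_PORT → AL0|MU1|ME1|BR0|rd1|wr0
(4) want 1×MEM +1rd +1wr — WR_PORT → AL0|MU1|ME1|BR0|rd1|wr0
(5) want 1×MUL +2rd +1wr — RD_PORT → AL0|MU1|ME1|BR0|rd1|wr0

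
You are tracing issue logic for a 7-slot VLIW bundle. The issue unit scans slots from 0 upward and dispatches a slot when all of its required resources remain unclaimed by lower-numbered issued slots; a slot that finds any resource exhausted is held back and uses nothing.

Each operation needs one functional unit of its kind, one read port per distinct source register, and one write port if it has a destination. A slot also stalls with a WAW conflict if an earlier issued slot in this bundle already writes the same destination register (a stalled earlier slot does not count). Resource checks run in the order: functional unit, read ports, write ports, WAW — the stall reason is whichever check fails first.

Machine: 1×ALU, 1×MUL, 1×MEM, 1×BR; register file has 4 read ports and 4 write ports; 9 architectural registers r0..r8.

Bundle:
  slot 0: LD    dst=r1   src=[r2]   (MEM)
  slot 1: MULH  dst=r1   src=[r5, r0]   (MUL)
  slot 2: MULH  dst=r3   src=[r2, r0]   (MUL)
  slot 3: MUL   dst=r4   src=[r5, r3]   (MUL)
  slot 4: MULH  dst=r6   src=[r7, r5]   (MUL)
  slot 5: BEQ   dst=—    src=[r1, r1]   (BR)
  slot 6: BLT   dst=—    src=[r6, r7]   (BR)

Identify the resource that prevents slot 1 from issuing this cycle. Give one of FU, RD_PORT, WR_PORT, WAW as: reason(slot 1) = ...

reason(slot 1) = WAW

(0) want 1×MEM +1rd +1wr — yes → AL1|MU1|ME0|BR1|rd3|wr3
(1) want 1×MUL +2rd +1wr — WAW → AL1|MU1|ME0|BR1|rd3|wr3
(2) want 1×MUL +2rd +1wr — yes → AL1|MU0|ME0|BR1|rd1|wr2
(3) want 1×MUL +2rd +1wr — FU → AL1|MU0|ME0|BR1|rd1|wr2
(4) want 1×MUL +2rd +1wr — FU → AL1|MU0|ME0|BR1|rd1|wr2
(5) want 1×BR +1rd +0wr — yes → AL1|MU0|ME0|BR0|rd0|wr2
(6) want 1×BR +2rd +0wr — FU → AL1|MU0|ME0|BR0|rd0|wr2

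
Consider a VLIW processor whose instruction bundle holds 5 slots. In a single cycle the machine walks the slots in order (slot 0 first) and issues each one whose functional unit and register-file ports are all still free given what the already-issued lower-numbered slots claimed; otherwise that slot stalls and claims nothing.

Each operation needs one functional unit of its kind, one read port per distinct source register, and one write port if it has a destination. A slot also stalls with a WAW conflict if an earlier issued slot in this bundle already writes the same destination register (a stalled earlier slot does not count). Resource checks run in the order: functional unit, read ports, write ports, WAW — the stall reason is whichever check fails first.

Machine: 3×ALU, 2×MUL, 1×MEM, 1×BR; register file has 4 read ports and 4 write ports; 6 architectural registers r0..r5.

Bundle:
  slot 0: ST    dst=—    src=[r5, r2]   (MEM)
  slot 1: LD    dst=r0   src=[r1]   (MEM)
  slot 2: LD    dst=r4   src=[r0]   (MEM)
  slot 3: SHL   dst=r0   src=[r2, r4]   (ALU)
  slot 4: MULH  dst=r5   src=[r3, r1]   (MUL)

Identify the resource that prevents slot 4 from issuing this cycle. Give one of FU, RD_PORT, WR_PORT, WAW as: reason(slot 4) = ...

#0 MEM src=r5,r2 dispatched  <A:3 Mu:2 Ld:0 B:1 rd:2 wr:4>
#1 MEM src=r1 held:FU  <A:3 Mu:2 Ld:0 B:1 rd:2 wr:4>
#2 MEM src=r0 held:FU  <A:3 Mu:2 Ld:0 B:1 rd:2 wr:4>
#3 ALU src=r2,r4 dispatched  <A:2 Mu:2 Ld:0 B:1 rd:0 wr:3>
#4 MUL src=r3,r1 held:RD_PORT  <A:2 Mu:2 Ld:0 B:1 rd:0 wr:3>

reason(slot 4) = RD_PORT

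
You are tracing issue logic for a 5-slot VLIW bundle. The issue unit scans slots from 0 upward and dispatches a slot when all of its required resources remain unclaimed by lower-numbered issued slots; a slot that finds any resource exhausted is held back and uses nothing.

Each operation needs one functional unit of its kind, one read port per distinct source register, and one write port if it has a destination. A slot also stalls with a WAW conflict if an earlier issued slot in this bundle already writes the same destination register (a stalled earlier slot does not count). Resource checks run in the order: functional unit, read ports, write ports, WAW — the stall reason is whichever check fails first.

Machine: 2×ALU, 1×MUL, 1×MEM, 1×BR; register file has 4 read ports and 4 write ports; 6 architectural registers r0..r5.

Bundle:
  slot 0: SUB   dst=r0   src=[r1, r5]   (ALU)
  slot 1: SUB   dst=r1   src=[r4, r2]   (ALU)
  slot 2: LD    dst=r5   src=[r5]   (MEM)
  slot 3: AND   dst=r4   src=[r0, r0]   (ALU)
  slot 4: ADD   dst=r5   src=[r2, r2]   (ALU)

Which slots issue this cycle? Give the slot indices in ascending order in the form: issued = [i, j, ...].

slot 0 (ALU): ISSUE — free A1,Mu1,Ld1,B1 rp2 wp3
slot 1 (ALU): ISSUE — free A0,Mu1,Ld1,B1 rp0 wp2
slot 2 (MEM): stall RD_PORT — free A0,Mu1,Ld1,B1 rp0 wp2
slot 3 (ALU): stall FU — free A0,Mu1,Ld1,B1 rp0 wp2
slot 4 (ALU): stall FU — free A0,Mu1,Ld1,B1 rp0 wp2

issued = [0, 1]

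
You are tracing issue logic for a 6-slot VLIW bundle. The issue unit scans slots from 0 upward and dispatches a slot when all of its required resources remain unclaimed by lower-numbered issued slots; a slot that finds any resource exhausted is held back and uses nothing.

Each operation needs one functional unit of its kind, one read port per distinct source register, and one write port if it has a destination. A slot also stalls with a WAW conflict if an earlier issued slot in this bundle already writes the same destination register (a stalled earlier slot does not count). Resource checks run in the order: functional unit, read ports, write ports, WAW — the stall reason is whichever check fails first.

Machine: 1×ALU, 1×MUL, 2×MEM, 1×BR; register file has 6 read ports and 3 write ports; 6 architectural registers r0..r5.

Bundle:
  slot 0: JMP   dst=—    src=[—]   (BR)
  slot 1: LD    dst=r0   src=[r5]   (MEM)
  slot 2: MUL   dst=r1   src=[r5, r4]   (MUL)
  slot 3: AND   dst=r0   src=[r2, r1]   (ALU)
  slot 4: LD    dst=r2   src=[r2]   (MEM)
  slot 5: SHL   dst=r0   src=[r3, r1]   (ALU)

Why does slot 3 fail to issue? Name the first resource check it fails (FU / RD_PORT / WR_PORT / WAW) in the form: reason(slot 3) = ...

#0 BR src=- dispatched  <A:1 Mu:1 Ld:2 B:0 rd:6 wr:3>
#1 MEM src=r5 dispatched  <A:1 Mu:1 Ld:1 B:0 rd:5 wr:2>
#2 MUL src=r5,r4 dispatched  <A:1 Mu:0 Ld:1 B:0 rd:3 wr:1>
#3 ALU src=r2,r1 held:WAW  <A:1 Mu:0 Ld:1 B:0 rd:3 wr:1>
#4 MEM src=r2 dispatched  <A:1 Mu:0 Ld:0 B:0 rd:2 wr:0>
#5 ALU src=r3,r1 held:WR_PORT  <A:1 Mu:0 Ld:0 B:0 rd:2 wr:0>

reason(slot 3) = WAW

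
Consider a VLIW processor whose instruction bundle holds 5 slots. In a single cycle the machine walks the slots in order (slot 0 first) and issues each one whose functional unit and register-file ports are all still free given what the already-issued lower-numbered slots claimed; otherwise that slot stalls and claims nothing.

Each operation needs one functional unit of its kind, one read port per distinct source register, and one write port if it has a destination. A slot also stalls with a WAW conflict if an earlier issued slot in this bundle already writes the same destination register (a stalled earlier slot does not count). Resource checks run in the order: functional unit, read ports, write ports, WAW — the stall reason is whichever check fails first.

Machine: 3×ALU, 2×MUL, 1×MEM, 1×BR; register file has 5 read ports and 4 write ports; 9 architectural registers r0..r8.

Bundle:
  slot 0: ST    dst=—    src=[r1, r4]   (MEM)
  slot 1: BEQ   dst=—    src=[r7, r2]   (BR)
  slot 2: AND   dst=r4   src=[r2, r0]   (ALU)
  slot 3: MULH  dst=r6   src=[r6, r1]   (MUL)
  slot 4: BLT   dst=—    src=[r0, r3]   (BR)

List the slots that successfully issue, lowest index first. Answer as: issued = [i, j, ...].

(0) want 1×MEM +2rd +0wr — yes → AL3|MU2|ME0|BR1|rd3|wr4
(1) want 1×BR +2rd +0wr — yes → AL3|MU2|ME0|BR0|rd1|wr4
(2) want 1×ALU +2rd +1wr — RD_PORT → AL3|MU2|ME0|BR0|rd1|wr4
(3) want 1×MUL +2rd +1wr — RD_PORT → AL3|MU2|ME0|BR0|rd1|wr4
(4) want 1×BR +2rd +0wr — FU → AL3|MU2|ME0|BR0|rd1|wr4

issued = [0, 1]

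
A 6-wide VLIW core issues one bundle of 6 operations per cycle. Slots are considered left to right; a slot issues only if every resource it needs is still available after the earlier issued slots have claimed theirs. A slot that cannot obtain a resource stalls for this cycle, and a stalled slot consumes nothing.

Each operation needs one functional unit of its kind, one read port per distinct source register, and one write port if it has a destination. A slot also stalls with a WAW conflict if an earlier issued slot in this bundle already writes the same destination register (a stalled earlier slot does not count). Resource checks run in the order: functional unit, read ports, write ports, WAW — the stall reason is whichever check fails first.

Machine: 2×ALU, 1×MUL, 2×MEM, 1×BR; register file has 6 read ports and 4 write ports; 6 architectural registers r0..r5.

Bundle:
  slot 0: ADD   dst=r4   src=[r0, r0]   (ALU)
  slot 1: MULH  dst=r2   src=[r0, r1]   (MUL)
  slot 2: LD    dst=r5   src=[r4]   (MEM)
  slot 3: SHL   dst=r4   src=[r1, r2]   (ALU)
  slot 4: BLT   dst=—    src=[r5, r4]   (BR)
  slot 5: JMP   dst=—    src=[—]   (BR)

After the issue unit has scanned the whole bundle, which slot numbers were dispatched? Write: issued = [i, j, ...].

  0. ALU→r4 ⇒ go  {1A/1Mu/2Ld/1B | 5r 3w}
  1. MUL→r2 ⇒ go  {1A/0Mu/2Ld/1B | 3r 2w}
  2. MEM→r5 ⇒ go  {1A/0Mu/1Ld/1B | 2r 1w}
  3. ALU→r4 ⇒ no(WAW)  {1A/0Mu/1Ld/1B | 2r 1w}
  4. BR ⇒ go  {1A/0Mu/1Ld/0B | 0r 1w}
  5. BR ⇒ no(FU)  {1A/0Mu/1Ld/0B | 0r 1w}

issued = [0, 1, 2, 4]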